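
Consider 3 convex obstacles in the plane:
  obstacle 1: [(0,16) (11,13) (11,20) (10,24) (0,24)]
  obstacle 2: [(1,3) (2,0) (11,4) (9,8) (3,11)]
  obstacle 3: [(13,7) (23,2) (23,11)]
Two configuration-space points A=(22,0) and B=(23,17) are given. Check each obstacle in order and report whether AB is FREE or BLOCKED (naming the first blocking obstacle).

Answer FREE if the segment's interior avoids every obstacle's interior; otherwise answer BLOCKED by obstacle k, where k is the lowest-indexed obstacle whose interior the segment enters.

BLOCKED by obstacle 3

Obstacle 1 [(0,16) (11,13) (11,20) (10,24) (0,24)]:
  edge (0,16)–(11,13): clear
  edge (11,13)–(11,20): clear
  edge (11,20)–(10,24): clear
  edge (10,24)–(0,24): clear
  edge (0,24)–(0,16): clear
  midpoint (45/2,17/2) outside
  → clear
Obstacle 2 [(1,3) (2,0) (11,4) (9,8) (3,11)]:
  edge (1,3)–(2,0): clear
  edge (2,0)–(11,4): clear
  edge (11,4)–(9,8): clear
  edge (9,8)–(3,11): clear
  edge (3,11)–(1,3): clear
  midpoint (45/2,17/2) outside
  → clear
Obstacle 3 [(13,7) (23,2) (23,11)]:
  edge (13,7)–(23,2): crosses AB
  edge (23,2)–(23,11): clear
  edge (23,11)–(13,7): crosses AB
  → BLOCKED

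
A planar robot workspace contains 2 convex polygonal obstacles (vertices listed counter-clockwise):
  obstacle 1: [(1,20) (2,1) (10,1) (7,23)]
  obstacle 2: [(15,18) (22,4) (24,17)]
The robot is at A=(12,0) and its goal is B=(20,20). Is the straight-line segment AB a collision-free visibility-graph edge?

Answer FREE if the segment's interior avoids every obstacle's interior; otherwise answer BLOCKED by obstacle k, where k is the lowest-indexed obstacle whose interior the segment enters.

Obstacle 1 [(1,20) (2,1) (10,1) (7,23)]:
  edge (1,20)–(2,1): clear
  edge (2,1)–(10,1): clear
  edge (10,1)–(7,23): clear
  edge (7,23)–(1,20): clear
  midpoint (16,10) outside
  → clear
Obstacle 2 [(15,18) (22,4) (24,17)]:
  edge (15,18)–(22,4): crosses AB
  edge (22,4)–(24,17): clear
  edge (24,17)–(15,18): crosses AB
  → BLOCKED

BLOCKED by obstacle 2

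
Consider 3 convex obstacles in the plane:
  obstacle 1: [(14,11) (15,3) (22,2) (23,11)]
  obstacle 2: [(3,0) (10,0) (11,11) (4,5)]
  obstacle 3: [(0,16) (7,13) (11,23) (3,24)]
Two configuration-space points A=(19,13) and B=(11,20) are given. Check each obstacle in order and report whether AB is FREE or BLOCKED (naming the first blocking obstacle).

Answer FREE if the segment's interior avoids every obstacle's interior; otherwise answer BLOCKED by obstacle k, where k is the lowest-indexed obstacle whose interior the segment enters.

Obstacle 1 [(14,11) (15,3) (22,2) (23,11)]:
  edge (14,11)–(15,3): clear
  edge (15,3)–(22,2): clear
  edge (22,2)–(23,11): clear
  edge (23,11)–(14,11): clear
  midpoint (15,33/2) outside
  → clear
Obstacle 2 [(3,0) (10,0) (11,11) (4,5)]:
  edge (3,0)–(10,0): clear
  edge (10,0)–(11,11): clear
  edge (11,11)–(4,5): clear
  edge (4,5)–(3,0): clear
  midpoint (15,33/2) outside
  → clear
Obstacle 3 [(0,16) (7,13) (11,23) (3,24)]:
  edge (0,16)–(7,13): clear
  edge (7,13)–(11,23): clear
  edge (11,23)–(3,24): clear
  edge (3,24)–(0,16): clear
  midpoint (15,33/2) outside
  → clear

FREE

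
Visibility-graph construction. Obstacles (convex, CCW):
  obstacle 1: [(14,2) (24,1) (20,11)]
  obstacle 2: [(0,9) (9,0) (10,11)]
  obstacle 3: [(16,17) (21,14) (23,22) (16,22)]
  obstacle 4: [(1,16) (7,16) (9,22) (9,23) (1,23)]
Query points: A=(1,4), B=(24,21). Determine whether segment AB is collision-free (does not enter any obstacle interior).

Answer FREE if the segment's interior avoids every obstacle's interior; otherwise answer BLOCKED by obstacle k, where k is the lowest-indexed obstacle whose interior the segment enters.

BLOCKED by obstacle 2

Obstacle 1 [(14,2) (24,1) (20,11)]:
  edge (14,2)–(24,1): clear
  edge (24,1)–(20,11): clear
  edge (20,11)–(14,2): clear
  midpoint (25/2,25/2) outside
  → clear
Obstacle 2 [(0,9) (9,0) (10,11)]:
  edge (0,9)–(9,0): crosses AB
  edge (9,0)–(10,11): crosses AB
  edge (10,11)–(0,9): clear
  → BLOCKED
Obstacle 3 [(16,17) (21,14) (23,22) (16,22)]:
  edge (16,17)–(21,14): crosses AB
  edge (21,14)–(23,22): crosses AB
  edge (23,22)–(16,22): clear
  edge (16,22)–(16,17): clear
  → BLOCKED
Obstacle 4 [(1,16) (7,16) (9,22) (9,23) (1,23)]:
  edge (1,16)–(7,16): clear
  edge (7,16)–(9,22): clear
  edge (9,22)–(9,23): clear
  edge (9,23)–(1,23): clear
  edge (1,23)–(1,16): clear
  midpoint (25/2,25/2) outside
  → clear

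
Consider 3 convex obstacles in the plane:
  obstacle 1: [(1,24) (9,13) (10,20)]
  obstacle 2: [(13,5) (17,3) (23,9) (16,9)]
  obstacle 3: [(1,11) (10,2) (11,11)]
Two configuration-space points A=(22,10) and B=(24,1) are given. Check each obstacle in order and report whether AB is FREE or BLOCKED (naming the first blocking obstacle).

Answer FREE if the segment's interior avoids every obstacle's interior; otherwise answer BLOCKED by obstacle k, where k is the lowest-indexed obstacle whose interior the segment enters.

Obstacle 1 [(1,24) (9,13) (10,20)]:
  edge (1,24)–(9,13): clear
  edge (9,13)–(10,20): clear
  edge (10,20)–(1,24): clear
  midpoint (23,11/2) outside
  → clear
Obstacle 2 [(13,5) (17,3) (23,9) (16,9)]:
  edge (13,5)–(17,3): clear
  edge (17,3)–(23,9): crosses AB
  edge (23,9)–(16,9): crosses AB
  edge (16,9)–(13,5): clear
  → BLOCKED
Obstacle 3 [(1,11) (10,2) (11,11)]:
  edge (1,11)–(10,2): clear
  edge (10,2)–(11,11): clear
  edge (11,11)–(1,11): clear
  midpoint (23,11/2) outside
  → clear

BLOCKED by obstacle 2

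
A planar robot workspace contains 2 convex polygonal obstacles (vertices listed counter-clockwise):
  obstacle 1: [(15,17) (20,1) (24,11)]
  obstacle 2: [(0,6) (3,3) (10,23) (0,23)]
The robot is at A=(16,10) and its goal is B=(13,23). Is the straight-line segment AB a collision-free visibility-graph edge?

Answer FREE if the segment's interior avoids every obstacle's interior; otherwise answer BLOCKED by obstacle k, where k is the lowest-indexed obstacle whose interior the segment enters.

FREE

Obstacle 1 [(15,17) (20,1) (24,11)]:
  edge (15,17)–(20,1): clear
  edge (20,1)–(24,11): clear
  edge (24,11)–(15,17): clear
  midpoint (29/2,33/2) outside
  → clear
Obstacle 2 [(0,6) (3,3) (10,23) (0,23)]:
  edge (0,6)–(3,3): clear
  edge (3,3)–(10,23): clear
  edge (10,23)–(0,23): clear
  edge (0,23)–(0,6): clear
  midpoint (29/2,33/2) outside
  → clear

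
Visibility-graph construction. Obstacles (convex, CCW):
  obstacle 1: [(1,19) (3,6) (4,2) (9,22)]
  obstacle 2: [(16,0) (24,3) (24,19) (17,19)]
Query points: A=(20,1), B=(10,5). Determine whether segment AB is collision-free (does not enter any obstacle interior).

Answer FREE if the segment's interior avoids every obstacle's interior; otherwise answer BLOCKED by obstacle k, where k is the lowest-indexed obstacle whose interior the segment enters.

Obstacle 1 [(1,19) (3,6) (4,2) (9,22)]:
  edge (1,19)–(3,6): clear
  edge (3,6)–(4,2): clear
  edge (4,2)–(9,22): clear
  edge (9,22)–(1,19): clear
  midpoint (15,3) outside
  → clear
Obstacle 2 [(16,0) (24,3) (24,19) (17,19)]:
  edge (16,0)–(24,3): crosses AB
  edge (24,3)–(24,19): clear
  edge (24,19)–(17,19): clear
  edge (17,19)–(16,0): crosses AB
  → BLOCKED

BLOCKED by obstacle 2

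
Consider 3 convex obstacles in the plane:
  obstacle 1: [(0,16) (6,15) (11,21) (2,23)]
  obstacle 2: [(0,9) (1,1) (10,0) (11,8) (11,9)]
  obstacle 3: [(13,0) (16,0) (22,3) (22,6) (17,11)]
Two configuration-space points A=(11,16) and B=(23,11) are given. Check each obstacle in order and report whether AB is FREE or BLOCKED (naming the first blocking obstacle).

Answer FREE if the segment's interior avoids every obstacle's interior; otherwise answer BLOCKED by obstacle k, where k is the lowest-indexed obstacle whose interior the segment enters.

FREE

Obstacle 1 [(0,16) (6,15) (11,21) (2,23)]:
  edge (0,16)–(6,15): clear
  edge (6,15)–(11,21): clear
  edge (11,21)–(2,23): clear
  edge (2,23)–(0,16): clear
  midpoint (17,27/2) outside
  → clear
Obstacle 2 [(0,9) (1,1) (10,0) (11,8) (11,9)]:
  edge (0,9)–(1,1): clear
  edge (1,1)–(10,0): clear
  edge (10,0)–(11,8): clear
  edge (11,8)–(11,9): clear
  edge (11,9)–(0,9): clear
  midpoint (17,27/2) outside
  → clear
Obstacle 3 [(13,0) (16,0) (22,3) (22,6) (17,11)]:
  edge (13,0)–(16,0): clear
  edge (16,0)–(22,3): clear
  edge (22,3)–(22,6): clear
  edge (22,6)–(17,11): clear
  edge (17,11)–(13,0): clear
  midpoint (17,27/2) outside
  → clear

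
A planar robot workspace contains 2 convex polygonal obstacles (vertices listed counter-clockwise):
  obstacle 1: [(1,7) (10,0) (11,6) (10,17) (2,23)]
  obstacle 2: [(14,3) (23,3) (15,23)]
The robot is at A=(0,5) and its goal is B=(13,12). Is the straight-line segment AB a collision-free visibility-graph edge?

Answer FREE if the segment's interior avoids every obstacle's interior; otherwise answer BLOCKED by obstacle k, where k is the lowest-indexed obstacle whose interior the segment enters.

Obstacle 1 [(1,7) (10,0) (11,6) (10,17) (2,23)]:
  edge (1,7)–(10,0): crosses AB
  edge (10,0)–(11,6): clear
  edge (11,6)–(10,17): crosses AB
  edge (10,17)–(2,23): clear
  edge (2,23)–(1,7): clear
  → BLOCKED
Obstacle 2 [(14,3) (23,3) (15,23)]:
  edge (14,3)–(23,3): clear
  edge (23,3)–(15,23): clear
  edge (15,23)–(14,3): clear
  midpoint (13/2,17/2) outside
  → clear

BLOCKED by obstacle 1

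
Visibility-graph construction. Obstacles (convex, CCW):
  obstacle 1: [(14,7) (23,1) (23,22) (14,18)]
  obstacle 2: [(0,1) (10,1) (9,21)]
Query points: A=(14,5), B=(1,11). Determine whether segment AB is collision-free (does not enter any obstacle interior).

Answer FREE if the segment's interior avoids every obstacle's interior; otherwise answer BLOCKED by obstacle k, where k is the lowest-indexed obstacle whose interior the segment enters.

Obstacle 1 [(14,7) (23,1) (23,22) (14,18)]:
  edge (14,7)–(23,1): clear
  edge (23,1)–(23,22): clear
  edge (23,22)–(14,18): clear
  edge (14,18)–(14,7): clear
  midpoint (15/2,8) outside
  → clear
Obstacle 2 [(0,1) (10,1) (9,21)]:
  edge (0,1)–(10,1): clear
  edge (10,1)–(9,21): crosses AB
  edge (9,21)–(0,1): crosses AB
  → BLOCKED

BLOCKED by obstacle 2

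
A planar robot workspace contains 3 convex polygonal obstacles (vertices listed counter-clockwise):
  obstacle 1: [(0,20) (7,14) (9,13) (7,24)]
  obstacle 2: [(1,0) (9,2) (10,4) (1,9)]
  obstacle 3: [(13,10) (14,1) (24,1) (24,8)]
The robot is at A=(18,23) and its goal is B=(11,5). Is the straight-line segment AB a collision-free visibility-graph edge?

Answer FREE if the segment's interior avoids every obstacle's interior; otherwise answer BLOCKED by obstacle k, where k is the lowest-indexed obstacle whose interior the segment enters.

Obstacle 1 [(0,20) (7,14) (9,13) (7,24)]:
  edge (0,20)–(7,14): clear
  edge (7,14)–(9,13): clear
  edge (9,13)–(7,24): clear
  edge (7,24)–(0,20): clear
  midpoint (29/2,14) outside
  → clear
Obstacle 2 [(1,0) (9,2) (10,4) (1,9)]:
  edge (1,0)–(9,2): clear
  edge (9,2)–(10,4): clear
  edge (10,4)–(1,9): clear
  edge (1,9)–(1,0): clear
  midpoint (29/2,14) outside
  → clear
Obstacle 3 [(13,10) (14,1) (24,1) (24,8)]:
  edge (13,10)–(14,1): clear
  edge (14,1)–(24,1): clear
  edge (24,1)–(24,8): clear
  edge (24,8)–(13,10): clear
  midpoint (29/2,14) outside
  → clear

FREE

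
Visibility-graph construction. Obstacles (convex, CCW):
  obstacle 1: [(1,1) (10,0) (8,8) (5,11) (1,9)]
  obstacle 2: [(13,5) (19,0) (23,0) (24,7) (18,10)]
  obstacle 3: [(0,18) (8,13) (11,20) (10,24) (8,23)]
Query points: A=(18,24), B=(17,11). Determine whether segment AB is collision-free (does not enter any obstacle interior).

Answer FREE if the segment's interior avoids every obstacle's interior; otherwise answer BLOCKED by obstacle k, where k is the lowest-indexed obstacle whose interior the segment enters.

FREE

Obstacle 1 [(1,1) (10,0) (8,8) (5,11) (1,9)]:
  edge (1,1)–(10,0): clear
  edge (10,0)–(8,8): clear
  edge (8,8)–(5,11): clear
  edge (5,11)–(1,9): clear
  edge (1,9)–(1,1): clear
  midpoint (35/2,35/2) outside
  → clear
Obstacle 2 [(13,5) (19,0) (23,0) (24,7) (18,10)]:
  edge (13,5)–(19,0): clear
  edge (19,0)–(23,0): clear
  edge (23,0)–(24,7): clear
  edge (24,7)–(18,10): clear
  edge (18,10)–(13,5): clear
  midpoint (35/2,35/2) outside
  → clear
Obstacle 3 [(0,18) (8,13) (11,20) (10,24) (8,23)]:
  edge (0,18)–(8,13): clear
  edge (8,13)–(11,20): clear
  edge (11,20)–(10,24): clear
  edge (10,24)–(8,23): clear
  edge (8,23)–(0,18): clear
  midpoint (35/2,35/2) outside
  → clear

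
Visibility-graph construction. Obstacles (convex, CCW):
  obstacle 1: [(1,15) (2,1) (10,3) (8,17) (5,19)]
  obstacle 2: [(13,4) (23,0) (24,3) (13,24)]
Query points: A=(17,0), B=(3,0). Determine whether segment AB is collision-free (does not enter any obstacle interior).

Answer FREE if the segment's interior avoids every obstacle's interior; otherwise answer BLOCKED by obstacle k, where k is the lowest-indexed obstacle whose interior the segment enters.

FREE

Obstacle 1 [(1,15) (2,1) (10,3) (8,17) (5,19)]:
  edge (1,15)–(2,1): clear
  edge (2,1)–(10,3): clear
  edge (10,3)–(8,17): clear
  edge (8,17)–(5,19): clear
  edge (5,19)–(1,15): clear
  midpoint (10,0) outside
  → clear
Obstacle 2 [(13,4) (23,0) (24,3) (13,24)]:
  edge (13,4)–(23,0): clear
  edge (23,0)–(24,3): clear
  edge (24,3)–(13,24): clear
  edge (13,24)–(13,4): clear
  midpoint (10,0) outside
  → clear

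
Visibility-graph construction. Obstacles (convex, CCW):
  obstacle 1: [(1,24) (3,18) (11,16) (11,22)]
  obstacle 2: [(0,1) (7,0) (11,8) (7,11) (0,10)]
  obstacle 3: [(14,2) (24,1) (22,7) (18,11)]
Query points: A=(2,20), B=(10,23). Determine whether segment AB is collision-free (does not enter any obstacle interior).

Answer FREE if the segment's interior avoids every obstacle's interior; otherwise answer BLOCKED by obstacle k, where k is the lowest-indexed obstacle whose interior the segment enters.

Obstacle 1 [(1,24) (3,18) (11,16) (11,22)]:
  edge (1,24)–(3,18): crosses AB
  edge (3,18)–(11,16): clear
  edge (11,16)–(11,22): clear
  edge (11,22)–(1,24): crosses AB
  → BLOCKED
Obstacle 2 [(0,1) (7,0) (11,8) (7,11) (0,10)]:
  edge (0,1)–(7,0): clear
  edge (7,0)–(11,8): clear
  edge (11,8)–(7,11): clear
  edge (7,11)–(0,10): clear
  edge (0,10)–(0,1): clear
  midpoint (6,43/2) outside
  → clear
Obstacle 3 [(14,2) (24,1) (22,7) (18,11)]:
  edge (14,2)–(24,1): clear
  edge (24,1)–(22,7): clear
  edge (22,7)–(18,11): clear
  edge (18,11)–(14,2): clear
  midpoint (6,43/2) outside
  → clear

BLOCKED by obstacle 1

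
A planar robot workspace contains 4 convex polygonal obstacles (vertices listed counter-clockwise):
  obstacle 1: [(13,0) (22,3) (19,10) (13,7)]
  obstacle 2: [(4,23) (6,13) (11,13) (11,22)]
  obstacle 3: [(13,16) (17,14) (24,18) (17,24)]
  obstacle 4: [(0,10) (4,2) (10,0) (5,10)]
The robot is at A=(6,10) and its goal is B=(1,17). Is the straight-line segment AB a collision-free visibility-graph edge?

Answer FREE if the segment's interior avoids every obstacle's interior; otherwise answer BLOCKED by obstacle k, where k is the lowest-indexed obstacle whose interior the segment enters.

Obstacle 1 [(13,0) (22,3) (19,10) (13,7)]:
  edge (13,0)–(22,3): clear
  edge (22,3)–(19,10): clear
  edge (19,10)–(13,7): clear
  edge (13,7)–(13,0): clear
  midpoint (7/2,27/2) outside
  → clear
Obstacle 2 [(4,23) (6,13) (11,13) (11,22)]:
  edge (4,23)–(6,13): clear
  edge (6,13)–(11,13): clear
  edge (11,13)–(11,22): clear
  edge (11,22)–(4,23): clear
  midpoint (7/2,27/2) outside
  → clear
Obstacle 3 [(13,16) (17,14) (24,18) (17,24)]:
  edge (13,16)–(17,14): clear
  edge (17,14)–(24,18): clear
  edge (24,18)–(17,24): clear
  edge (17,24)–(13,16): clear
  midpoint (7/2,27/2) outside
  → clear
Obstacle 4 [(0,10) (4,2) (10,0) (5,10)]:
  edge (0,10)–(4,2): clear
  edge (4,2)–(10,0): clear
  edge (10,0)–(5,10): clear
  edge (5,10)–(0,10): clear
  midpoint (7/2,27/2) outside
  → clear

FREE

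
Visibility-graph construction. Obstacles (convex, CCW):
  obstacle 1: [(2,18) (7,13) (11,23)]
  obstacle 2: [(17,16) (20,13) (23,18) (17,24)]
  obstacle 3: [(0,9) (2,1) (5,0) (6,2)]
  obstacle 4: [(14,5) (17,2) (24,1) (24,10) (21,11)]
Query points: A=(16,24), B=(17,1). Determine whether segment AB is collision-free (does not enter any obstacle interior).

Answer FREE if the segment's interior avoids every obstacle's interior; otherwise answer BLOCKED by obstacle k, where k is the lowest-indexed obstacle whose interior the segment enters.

BLOCKED by obstacle 4

Obstacle 1 [(2,18) (7,13) (11,23)]:
  edge (2,18)–(7,13): clear
  edge (7,13)–(11,23): clear
  edge (11,23)–(2,18): clear
  midpoint (33/2,25/2) outside
  → clear
Obstacle 2 [(17,16) (20,13) (23,18) (17,24)]:
  edge (17,16)–(20,13): clear
  edge (20,13)–(23,18): clear
  edge (23,18)–(17,24): clear
  edge (17,24)–(17,16): clear
  midpoint (33/2,25/2) outside
  → clear
Obstacle 3 [(0,9) (2,1) (5,0) (6,2)]:
  edge (0,9)–(2,1): clear
  edge (2,1)–(5,0): clear
  edge (5,0)–(6,2): clear
  edge (6,2)–(0,9): clear
  midpoint (33/2,25/2) outside
  → clear
Obstacle 4 [(14,5) (17,2) (24,1) (24,10) (21,11)]:
  edge (14,5)–(17,2): crosses AB
  edge (17,2)–(24,1): clear
  edge (24,1)–(24,10): clear
  edge (24,10)–(21,11): clear
  edge (21,11)–(14,5): crosses AB
  → BLOCKED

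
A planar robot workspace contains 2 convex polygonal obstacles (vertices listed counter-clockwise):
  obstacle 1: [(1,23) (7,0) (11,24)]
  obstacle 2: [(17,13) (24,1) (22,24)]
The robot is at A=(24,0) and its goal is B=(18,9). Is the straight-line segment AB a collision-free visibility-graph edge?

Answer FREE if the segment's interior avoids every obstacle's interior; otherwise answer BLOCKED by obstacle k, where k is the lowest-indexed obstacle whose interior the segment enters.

Obstacle 1 [(1,23) (7,0) (11,24)]:
  edge (1,23)–(7,0): clear
  edge (7,0)–(11,24): clear
  edge (11,24)–(1,23): clear
  midpoint (21,9/2) outside
  → clear
Obstacle 2 [(17,13) (24,1) (22,24)]:
  edge (17,13)–(24,1): clear
  edge (24,1)–(22,24): clear
  edge (22,24)–(17,13): clear
  midpoint (21,9/2) outside
  → clear

FREE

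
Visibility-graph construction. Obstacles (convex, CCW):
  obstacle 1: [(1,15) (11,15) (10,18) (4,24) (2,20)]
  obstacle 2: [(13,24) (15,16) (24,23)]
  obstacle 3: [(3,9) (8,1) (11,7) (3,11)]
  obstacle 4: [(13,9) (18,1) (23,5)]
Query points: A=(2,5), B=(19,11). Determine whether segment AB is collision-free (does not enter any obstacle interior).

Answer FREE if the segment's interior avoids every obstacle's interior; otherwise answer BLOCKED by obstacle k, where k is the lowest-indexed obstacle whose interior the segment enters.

BLOCKED by obstacle 3

Obstacle 1 [(1,15) (11,15) (10,18) (4,24) (2,20)]:
  edge (1,15)–(11,15): clear
  edge (11,15)–(10,18): clear
  edge (10,18)–(4,24): clear
  edge (4,24)–(2,20): clear
  edge (2,20)–(1,15): clear
  midpoint (21/2,8) outside
  → clear
Obstacle 2 [(13,24) (15,16) (24,23)]:
  edge (13,24)–(15,16): clear
  edge (15,16)–(24,23): clear
  edge (24,23)–(13,24): clear
  midpoint (21/2,8) outside
  → clear
Obstacle 3 [(3,9) (8,1) (11,7) (3,11)]:
  edge (3,9)–(8,1): crosses AB
  edge (8,1)–(11,7): clear
  edge (11,7)–(3,11): crosses AB
  edge (3,11)–(3,9): clear
  → BLOCKED
Obstacle 4 [(13,9) (18,1) (23,5)]:
  edge (13,9)–(18,1): crosses AB
  edge (18,1)–(23,5): clear
  edge (23,5)–(13,9): crosses AB
  → BLOCKED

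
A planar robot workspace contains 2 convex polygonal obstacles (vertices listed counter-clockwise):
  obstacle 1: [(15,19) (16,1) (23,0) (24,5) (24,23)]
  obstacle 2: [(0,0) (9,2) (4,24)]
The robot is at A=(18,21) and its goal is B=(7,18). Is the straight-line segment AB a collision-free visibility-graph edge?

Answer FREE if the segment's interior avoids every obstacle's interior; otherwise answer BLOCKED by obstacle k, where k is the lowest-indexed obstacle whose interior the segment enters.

Obstacle 1 [(15,19) (16,1) (23,0) (24,5) (24,23)]:
  edge (15,19)–(16,1): clear
  edge (16,1)–(23,0): clear
  edge (23,0)–(24,5): clear
  edge (24,5)–(24,23): clear
  edge (24,23)–(15,19): clear
  midpoint (25/2,39/2) outside
  → clear
Obstacle 2 [(0,0) (9,2) (4,24)]:
  edge (0,0)–(9,2): clear
  edge (9,2)–(4,24): clear
  edge (4,24)–(0,0): clear
  midpoint (25/2,39/2) outside
  → clear

FREE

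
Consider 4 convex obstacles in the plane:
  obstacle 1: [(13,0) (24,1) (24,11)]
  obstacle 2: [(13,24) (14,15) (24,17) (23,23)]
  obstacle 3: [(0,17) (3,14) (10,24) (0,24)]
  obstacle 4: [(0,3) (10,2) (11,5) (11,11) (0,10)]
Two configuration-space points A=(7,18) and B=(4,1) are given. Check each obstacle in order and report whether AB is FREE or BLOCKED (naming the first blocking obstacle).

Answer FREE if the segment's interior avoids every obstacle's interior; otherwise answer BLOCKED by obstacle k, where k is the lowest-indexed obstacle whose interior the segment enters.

Obstacle 1 [(13,0) (24,1) (24,11)]:
  edge (13,0)–(24,1): clear
  edge (24,1)–(24,11): clear
  edge (24,11)–(13,0): clear
  midpoint (11/2,19/2) outside
  → clear
Obstacle 2 [(13,24) (14,15) (24,17) (23,23)]:
  edge (13,24)–(14,15): clear
  edge (14,15)–(24,17): clear
  edge (24,17)–(23,23): clear
  edge (23,23)–(13,24): clear
  midpoint (11/2,19/2) outside
  → clear
Obstacle 3 [(0,17) (3,14) (10,24) (0,24)]:
  edge (0,17)–(3,14): clear
  edge (3,14)–(10,24): clear
  edge (10,24)–(0,24): clear
  edge (0,24)–(0,17): clear
  midpoint (11/2,19/2) outside
  → clear
Obstacle 4 [(0,3) (10,2) (11,5) (11,11) (0,10)]:
  edge (0,3)–(10,2): crosses AB
  edge (10,2)–(11,5): clear
  edge (11,5)–(11,11): clear
  edge (11,11)–(0,10): crosses AB
  edge (0,10)–(0,3): clear
  → BLOCKED

BLOCKED by obstacle 4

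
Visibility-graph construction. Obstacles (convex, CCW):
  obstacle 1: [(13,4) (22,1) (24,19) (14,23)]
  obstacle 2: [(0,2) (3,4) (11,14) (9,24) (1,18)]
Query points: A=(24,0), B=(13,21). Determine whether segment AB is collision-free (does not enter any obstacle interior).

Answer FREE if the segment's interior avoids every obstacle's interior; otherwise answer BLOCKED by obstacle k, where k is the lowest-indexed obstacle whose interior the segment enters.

BLOCKED by obstacle 1

Obstacle 1 [(13,4) (22,1) (24,19) (14,23)]:
  edge (13,4)–(22,1): clear
  edge (22,1)–(24,19): crosses AB
  edge (24,19)–(14,23): clear
  edge (14,23)–(13,4): crosses AB
  → BLOCKED
Obstacle 2 [(0,2) (3,4) (11,14) (9,24) (1,18)]:
  edge (0,2)–(3,4): clear
  edge (3,4)–(11,14): clear
  edge (11,14)–(9,24): clear
  edge (9,24)–(1,18): clear
  edge (1,18)–(0,2): clear
  midpoint (37/2,21/2) outside
  → clear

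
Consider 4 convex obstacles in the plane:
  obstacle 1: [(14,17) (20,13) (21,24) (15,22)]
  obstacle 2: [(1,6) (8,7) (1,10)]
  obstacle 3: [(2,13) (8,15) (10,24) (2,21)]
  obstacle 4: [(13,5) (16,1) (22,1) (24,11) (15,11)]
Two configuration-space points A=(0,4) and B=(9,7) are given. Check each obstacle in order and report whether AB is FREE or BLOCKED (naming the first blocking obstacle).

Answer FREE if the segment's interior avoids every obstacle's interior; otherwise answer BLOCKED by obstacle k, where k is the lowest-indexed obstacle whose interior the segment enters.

Obstacle 1 [(14,17) (20,13) (21,24) (15,22)]:
  edge (14,17)–(20,13): clear
  edge (20,13)–(21,24): clear
  edge (21,24)–(15,22): clear
  edge (15,22)–(14,17): clear
  midpoint (9/2,11/2) outside
  → clear
Obstacle 2 [(1,6) (8,7) (1,10)]:
  edge (1,6)–(8,7): clear
  edge (8,7)–(1,10): clear
  edge (1,10)–(1,6): clear
  midpoint (9/2,11/2) outside
  → clear
Obstacle 3 [(2,13) (8,15) (10,24) (2,21)]:
  edge (2,13)–(8,15): clear
  edge (8,15)–(10,24): clear
  edge (10,24)–(2,21): clear
  edge (2,21)–(2,13): clear
  midpoint (9/2,11/2) outside
  → clear
Obstacle 4 [(13,5) (16,1) (22,1) (24,11) (15,11)]:
  edge (13,5)–(16,1): clear
  edge (16,1)–(22,1): clear
  edge (22,1)–(24,11): clear
  edge (24,11)–(15,11): clear
  edge (15,11)–(13,5): clear
  midpoint (9/2,11/2) outside
  → clear

FREE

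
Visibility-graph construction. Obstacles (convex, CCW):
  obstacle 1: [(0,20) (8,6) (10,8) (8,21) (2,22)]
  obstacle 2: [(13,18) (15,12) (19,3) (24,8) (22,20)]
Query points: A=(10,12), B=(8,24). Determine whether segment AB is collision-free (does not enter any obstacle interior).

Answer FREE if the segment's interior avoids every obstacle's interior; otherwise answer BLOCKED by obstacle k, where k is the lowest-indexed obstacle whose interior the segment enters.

Obstacle 1 [(0,20) (8,6) (10,8) (8,21) (2,22)]:
  edge (0,20)–(8,6): clear
  edge (8,6)–(10,8): clear
  edge (10,8)–(8,21): clear
  edge (8,21)–(2,22): clear
  edge (2,22)–(0,20): clear
  midpoint (9,18) outside
  → clear
Obstacle 2 [(13,18) (15,12) (19,3) (24,8) (22,20)]:
  edge (13,18)–(15,12): clear
  edge (15,12)–(19,3): clear
  edge (19,3)–(24,8): clear
  edge (24,8)–(22,20): clear
  edge (22,20)–(13,18): clear
  midpoint (9,18) outside
  → clear

FREE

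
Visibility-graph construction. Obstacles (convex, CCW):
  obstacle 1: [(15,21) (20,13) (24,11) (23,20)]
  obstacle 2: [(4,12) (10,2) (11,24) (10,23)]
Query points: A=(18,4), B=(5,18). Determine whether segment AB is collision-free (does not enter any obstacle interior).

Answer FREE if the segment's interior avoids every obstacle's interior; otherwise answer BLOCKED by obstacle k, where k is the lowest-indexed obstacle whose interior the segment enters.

Obstacle 1 [(15,21) (20,13) (24,11) (23,20)]:
  edge (15,21)–(20,13): clear
  edge (20,13)–(24,11): clear
  edge (24,11)–(23,20): clear
  edge (23,20)–(15,21): clear
  midpoint (23/2,11) outside
  → clear
Obstacle 2 [(4,12) (10,2) (11,24) (10,23)]:
  edge (4,12)–(10,2): clear
  edge (10,2)–(11,24): crosses AB
  edge (11,24)–(10,23): clear
  edge (10,23)–(4,12): crosses AB
  → BLOCKED

BLOCKED by obstacle 2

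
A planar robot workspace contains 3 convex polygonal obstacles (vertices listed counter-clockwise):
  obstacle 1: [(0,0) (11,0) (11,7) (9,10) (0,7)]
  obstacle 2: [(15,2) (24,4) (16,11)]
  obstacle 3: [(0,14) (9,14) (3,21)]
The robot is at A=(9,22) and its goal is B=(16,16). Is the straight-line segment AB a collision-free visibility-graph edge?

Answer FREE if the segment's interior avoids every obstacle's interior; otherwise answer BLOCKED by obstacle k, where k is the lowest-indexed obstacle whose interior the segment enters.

Obstacle 1 [(0,0) (11,0) (11,7) (9,10) (0,7)]:
  edge (0,0)–(11,0): clear
  edge (11,0)–(11,7): clear
  edge (11,7)–(9,10): clear
  edge (9,10)–(0,7): clear
  edge (0,7)–(0,0): clear
  midpoint (25/2,19) outside
  → clear
Obstacle 2 [(15,2) (24,4) (16,11)]:
  edge (15,2)–(24,4): clear
  edge (24,4)–(16,11): clear
  edge (16,11)–(15,2): clear
  midpoint (25/2,19) outside
  → clear
Obstacle 3 [(0,14) (9,14) (3,21)]:
  edge (0,14)–(9,14): clear
  edge (9,14)–(3,21): clear
  edge (3,21)–(0,14): clear
  midpoint (25/2,19) outside
  → clear

FREE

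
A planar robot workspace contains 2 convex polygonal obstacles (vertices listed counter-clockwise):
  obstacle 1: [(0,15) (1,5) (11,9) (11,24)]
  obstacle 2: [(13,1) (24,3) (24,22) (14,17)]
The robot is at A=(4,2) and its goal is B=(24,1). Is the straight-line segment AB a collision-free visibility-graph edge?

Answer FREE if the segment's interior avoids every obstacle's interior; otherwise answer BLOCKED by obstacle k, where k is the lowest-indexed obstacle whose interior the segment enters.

Obstacle 1 [(0,15) (1,5) (11,9) (11,24)]:
  edge (0,15)–(1,5): clear
  edge (1,5)–(11,9): clear
  edge (11,9)–(11,24): clear
  edge (11,24)–(0,15): clear
  midpoint (14,3/2) outside
  → clear
Obstacle 2 [(13,1) (24,3) (24,22) (14,17)]:
  edge (13,1)–(24,3): crosses AB
  edge (24,3)–(24,22): clear
  edge (24,22)–(14,17): clear
  edge (14,17)–(13,1): crosses AB
  → BLOCKED

BLOCKED by obstacle 2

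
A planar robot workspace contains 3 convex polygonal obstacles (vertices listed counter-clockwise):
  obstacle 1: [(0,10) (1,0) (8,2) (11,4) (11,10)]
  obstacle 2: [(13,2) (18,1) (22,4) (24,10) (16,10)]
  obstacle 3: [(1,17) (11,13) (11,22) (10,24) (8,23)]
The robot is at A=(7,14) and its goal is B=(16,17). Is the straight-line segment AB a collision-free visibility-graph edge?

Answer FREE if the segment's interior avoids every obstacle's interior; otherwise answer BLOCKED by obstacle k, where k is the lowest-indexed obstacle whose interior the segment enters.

BLOCKED by obstacle 3

Obstacle 1 [(0,10) (1,0) (8,2) (11,4) (11,10)]:
  edge (0,10)–(1,0): clear
  edge (1,0)–(8,2): clear
  edge (8,2)–(11,4): clear
  edge (11,4)–(11,10): clear
  edge (11,10)–(0,10): clear
  midpoint (23/2,31/2) outside
  → clear
Obstacle 2 [(13,2) (18,1) (22,4) (24,10) (16,10)]:
  edge (13,2)–(18,1): clear
  edge (18,1)–(22,4): clear
  edge (22,4)–(24,10): clear
  edge (24,10)–(16,10): clear
  edge (16,10)–(13,2): clear
  midpoint (23/2,31/2) outside
  → clear
Obstacle 3 [(1,17) (11,13) (11,22) (10,24) (8,23)]:
  edge (1,17)–(11,13): crosses AB
  edge (11,13)–(11,22): crosses AB
  edge (11,22)–(10,24): clear
  edge (10,24)–(8,23): clear
  edge (8,23)–(1,17): clear
  → BLOCKED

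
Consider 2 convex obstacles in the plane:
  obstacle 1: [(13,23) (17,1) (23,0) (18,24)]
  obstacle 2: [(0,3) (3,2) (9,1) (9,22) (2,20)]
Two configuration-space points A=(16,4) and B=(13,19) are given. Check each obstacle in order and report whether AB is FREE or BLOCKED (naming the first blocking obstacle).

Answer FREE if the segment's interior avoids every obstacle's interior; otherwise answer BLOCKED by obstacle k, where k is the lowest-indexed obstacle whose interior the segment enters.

Obstacle 1 [(13,23) (17,1) (23,0) (18,24)]:
  edge (13,23)–(17,1): clear
  edge (17,1)–(23,0): clear
  edge (23,0)–(18,24): clear
  edge (18,24)–(13,23): clear
  midpoint (29/2,23/2) outside
  → clear
Obstacle 2 [(0,3) (3,2) (9,1) (9,22) (2,20)]:
  edge (0,3)–(3,2): clear
  edge (3,2)–(9,1): clear
  edge (9,1)–(9,22): clear
  edge (9,22)–(2,20): clear
  edge (2,20)–(0,3): clear
  midpoint (29/2,23/2) outside
  → clear

FREE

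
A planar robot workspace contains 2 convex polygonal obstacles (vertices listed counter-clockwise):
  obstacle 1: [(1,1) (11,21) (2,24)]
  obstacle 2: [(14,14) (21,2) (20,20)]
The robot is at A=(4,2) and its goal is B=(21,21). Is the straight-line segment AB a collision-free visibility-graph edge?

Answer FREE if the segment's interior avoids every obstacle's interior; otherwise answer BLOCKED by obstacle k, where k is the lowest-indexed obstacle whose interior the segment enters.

BLOCKED by obstacle 2

Obstacle 1 [(1,1) (11,21) (2,24)]:
  edge (1,1)–(11,21): clear
  edge (11,21)–(2,24): clear
  edge (2,24)–(1,1): clear
  midpoint (25/2,23/2) outside
  → clear
Obstacle 2 [(14,14) (21,2) (20,20)]:
  edge (14,14)–(21,2): crosses AB
  edge (21,2)–(20,20): crosses AB
  edge (20,20)–(14,14): clear
  → BLOCKED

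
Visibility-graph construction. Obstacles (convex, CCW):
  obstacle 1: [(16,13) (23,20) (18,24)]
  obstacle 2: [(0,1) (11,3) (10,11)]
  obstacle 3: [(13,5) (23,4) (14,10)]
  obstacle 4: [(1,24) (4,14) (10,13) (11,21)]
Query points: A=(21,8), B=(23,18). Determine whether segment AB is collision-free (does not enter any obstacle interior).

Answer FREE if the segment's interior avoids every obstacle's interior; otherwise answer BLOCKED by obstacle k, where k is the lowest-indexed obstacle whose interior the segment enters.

FREE

Obstacle 1 [(16,13) (23,20) (18,24)]:
  edge (16,13)–(23,20): clear
  edge (23,20)–(18,24): clear
  edge (18,24)–(16,13): clear
  midpoint (22,13) outside
  → clear
Obstacle 2 [(0,1) (11,3) (10,11)]:
  edge (0,1)–(11,3): clear
  edge (11,3)–(10,11): clear
  edge (10,11)–(0,1): clear
  midpoint (22,13) outside
  → clear
Obstacle 3 [(13,5) (23,4) (14,10)]:
  edge (13,5)–(23,4): clear
  edge (23,4)–(14,10): clear
  edge (14,10)–(13,5): clear
  midpoint (22,13) outside
  → clear
Obstacle 4 [(1,24) (4,14) (10,13) (11,21)]:
  edge (1,24)–(4,14): clear
  edge (4,14)–(10,13): clear
  edge (10,13)–(11,21): clear
  edge (11,21)–(1,24): clear
  midpoint (22,13) outside
  → clear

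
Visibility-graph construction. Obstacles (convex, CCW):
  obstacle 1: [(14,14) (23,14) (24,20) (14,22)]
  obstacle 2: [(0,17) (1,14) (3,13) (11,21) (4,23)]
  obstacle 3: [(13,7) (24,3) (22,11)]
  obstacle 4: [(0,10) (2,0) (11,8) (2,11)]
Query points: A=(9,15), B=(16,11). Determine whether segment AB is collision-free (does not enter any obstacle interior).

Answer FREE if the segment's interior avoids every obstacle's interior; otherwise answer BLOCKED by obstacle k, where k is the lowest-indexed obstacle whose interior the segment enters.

Obstacle 1 [(14,14) (23,14) (24,20) (14,22)]:
  edge (14,14)–(23,14): clear
  edge (23,14)–(24,20): clear
  edge (24,20)–(14,22): clear
  edge (14,22)–(14,14): clear
  midpoint (25/2,13) outside
  → clear
Obstacle 2 [(0,17) (1,14) (3,13) (11,21) (4,23)]:
  edge (0,17)–(1,14): clear
  edge (1,14)–(3,13): clear
  edge (3,13)–(11,21): clear
  edge (11,21)–(4,23): clear
  edge (4,23)–(0,17): clear
  midpoint (25/2,13) outside
  → clear
Obstacle 3 [(13,7) (24,3) (22,11)]:
  edge (13,7)–(24,3): clear
  edge (24,3)–(22,11): clear
  edge (22,11)–(13,7): clear
  midpoint (25/2,13) outside
  → clear
Obstacle 4 [(0,10) (2,0) (11,8) (2,11)]:
  edge (0,10)–(2,0): clear
  edge (2,0)–(11,8): clear
  edge (11,8)–(2,11): clear
  edge (2,11)–(0,10): clear
  midpoint (25/2,13) outside
  → clear

FREE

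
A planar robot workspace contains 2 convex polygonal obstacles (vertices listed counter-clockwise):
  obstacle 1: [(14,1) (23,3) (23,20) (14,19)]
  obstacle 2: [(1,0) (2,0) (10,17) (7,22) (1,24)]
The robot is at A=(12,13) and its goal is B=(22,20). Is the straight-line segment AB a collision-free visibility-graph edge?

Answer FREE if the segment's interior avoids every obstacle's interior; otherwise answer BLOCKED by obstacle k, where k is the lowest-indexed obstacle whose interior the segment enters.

Obstacle 1 [(14,1) (23,3) (23,20) (14,19)]:
  edge (14,1)–(23,3): clear
  edge (23,3)–(23,20): clear
  edge (23,20)–(14,19): crosses AB
  edge (14,19)–(14,1): crosses AB
  → BLOCKED
Obstacle 2 [(1,0) (2,0) (10,17) (7,22) (1,24)]:
  edge (1,0)–(2,0): clear
  edge (2,0)–(10,17): clear
  edge (10,17)–(7,22): clear
  edge (7,22)–(1,24): clear
  edge (1,24)–(1,0): clear
  midpoint (17,33/2) outside
  → clear

BLOCKED by obstacle 1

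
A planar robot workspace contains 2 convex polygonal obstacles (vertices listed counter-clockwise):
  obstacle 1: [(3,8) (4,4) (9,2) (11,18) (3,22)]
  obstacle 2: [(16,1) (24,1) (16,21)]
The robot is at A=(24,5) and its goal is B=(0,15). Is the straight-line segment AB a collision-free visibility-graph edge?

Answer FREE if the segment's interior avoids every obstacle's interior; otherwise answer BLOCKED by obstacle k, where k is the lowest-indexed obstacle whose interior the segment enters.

BLOCKED by obstacle 1

Obstacle 1 [(3,8) (4,4) (9,2) (11,18) (3,22)]:
  edge (3,8)–(4,4): clear
  edge (4,4)–(9,2): clear
  edge (9,2)–(11,18): crosses AB
  edge (11,18)–(3,22): clear
  edge (3,22)–(3,8): crosses AB
  → BLOCKED
Obstacle 2 [(16,1) (24,1) (16,21)]:
  edge (16,1)–(24,1): clear
  edge (24,1)–(16,21): crosses AB
  edge (16,21)–(16,1): crosses AB
  → BLOCKED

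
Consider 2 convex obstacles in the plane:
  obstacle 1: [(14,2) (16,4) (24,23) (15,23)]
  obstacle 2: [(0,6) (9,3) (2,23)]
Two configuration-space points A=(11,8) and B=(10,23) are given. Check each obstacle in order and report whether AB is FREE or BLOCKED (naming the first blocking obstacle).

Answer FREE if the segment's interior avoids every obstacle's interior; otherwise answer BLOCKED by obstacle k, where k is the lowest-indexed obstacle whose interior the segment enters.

Obstacle 1 [(14,2) (16,4) (24,23) (15,23)]:
  edge (14,2)–(16,4): clear
  edge (16,4)–(24,23): clear
  edge (24,23)–(15,23): clear
  edge (15,23)–(14,2): clear
  midpoint (21/2,31/2) outside
  → clear
Obstacle 2 [(0,6) (9,3) (2,23)]:
  edge (0,6)–(9,3): clear
  edge (9,3)–(2,23): clear
  edge (2,23)–(0,6): clear
  midpoint (21/2,31/2) outside
  → clear

FREE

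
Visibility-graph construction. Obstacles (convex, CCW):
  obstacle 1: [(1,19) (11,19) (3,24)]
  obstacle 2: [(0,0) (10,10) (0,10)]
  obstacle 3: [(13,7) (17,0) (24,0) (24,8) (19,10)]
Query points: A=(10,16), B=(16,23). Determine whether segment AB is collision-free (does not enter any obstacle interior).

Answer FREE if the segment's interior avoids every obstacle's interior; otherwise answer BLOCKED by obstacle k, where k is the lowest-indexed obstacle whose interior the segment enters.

FREE

Obstacle 1 [(1,19) (11,19) (3,24)]:
  edge (1,19)–(11,19): clear
  edge (11,19)–(3,24): clear
  edge (3,24)–(1,19): clear
  midpoint (13,39/2) outside
  → clear
Obstacle 2 [(0,0) (10,10) (0,10)]:
  edge (0,0)–(10,10): clear
  edge (10,10)–(0,10): clear
  edge (0,10)–(0,0): clear
  midpoint (13,39/2) outside
  → clear
Obstacle 3 [(13,7) (17,0) (24,0) (24,8) (19,10)]:
  edge (13,7)–(17,0): clear
  edge (17,0)–(24,0): clear
  edge (24,0)–(24,8): clear
  edge (24,8)–(19,10): clear
  edge (19,10)–(13,7): clear
  midpoint (13,39/2) outside
  → clear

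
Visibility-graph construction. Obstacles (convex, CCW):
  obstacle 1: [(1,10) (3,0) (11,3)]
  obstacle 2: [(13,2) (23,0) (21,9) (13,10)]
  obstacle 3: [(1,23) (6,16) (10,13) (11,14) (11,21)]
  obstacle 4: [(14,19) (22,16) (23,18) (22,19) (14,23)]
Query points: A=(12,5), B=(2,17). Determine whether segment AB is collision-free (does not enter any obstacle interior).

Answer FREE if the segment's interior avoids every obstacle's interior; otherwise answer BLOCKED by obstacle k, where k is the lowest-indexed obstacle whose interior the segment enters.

Obstacle 1 [(1,10) (3,0) (11,3)]:
  edge (1,10)–(3,0): clear
  edge (3,0)–(11,3): clear
  edge (11,3)–(1,10): clear
  midpoint (7,11) outside
  → clear
Obstacle 2 [(13,2) (23,0) (21,9) (13,10)]:
  edge (13,2)–(23,0): clear
  edge (23,0)–(21,9): clear
  edge (21,9)–(13,10): clear
  edge (13,10)–(13,2): clear
  midpoint (7,11) outside
  → clear
Obstacle 3 [(1,23) (6,16) (10,13) (11,14) (11,21)]:
  edge (1,23)–(6,16): clear
  edge (6,16)–(10,13): clear
  edge (10,13)–(11,14): clear
  edge (11,14)–(11,21): clear
  edge (11,21)–(1,23): clear
  midpoint (7,11) outside
  → clear
Obstacle 4 [(14,19) (22,16) (23,18) (22,19) (14,23)]:
  edge (14,19)–(22,16): clear
  edge (22,16)–(23,18): clear
  edge (23,18)–(22,19): clear
  edge (22,19)–(14,23): clear
  edge (14,23)–(14,19): clear
  midpoint (7,11) outside
  → clear

FREE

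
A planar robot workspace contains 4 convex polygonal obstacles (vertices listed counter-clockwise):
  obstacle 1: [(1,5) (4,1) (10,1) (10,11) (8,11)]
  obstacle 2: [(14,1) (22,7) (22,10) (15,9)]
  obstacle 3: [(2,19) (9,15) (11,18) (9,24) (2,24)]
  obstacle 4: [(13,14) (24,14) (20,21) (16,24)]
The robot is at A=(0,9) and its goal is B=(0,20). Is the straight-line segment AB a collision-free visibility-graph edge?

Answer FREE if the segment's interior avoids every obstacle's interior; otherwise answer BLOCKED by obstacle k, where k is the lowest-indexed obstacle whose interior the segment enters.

FREE

Obstacle 1 [(1,5) (4,1) (10,1) (10,11) (8,11)]:
  edge (1,5)–(4,1): clear
  edge (4,1)–(10,1): clear
  edge (10,1)–(10,11): clear
  edge (10,11)–(8,11): clear
  edge (8,11)–(1,5): clear
  midpoint (0,29/2) outside
  → clear
Obstacle 2 [(14,1) (22,7) (22,10) (15,9)]:
  edge (14,1)–(22,7): clear
  edge (22,7)–(22,10): clear
  edge (22,10)–(15,9): clear
  edge (15,9)–(14,1): clear
  midpoint (0,29/2) outside
  → clear
Obstacle 3 [(2,19) (9,15) (11,18) (9,24) (2,24)]:
  edge (2,19)–(9,15): clear
  edge (9,15)–(11,18): clear
  edge (11,18)–(9,24): clear
  edge (9,24)–(2,24): clear
  edge (2,24)–(2,19): clear
  midpoint (0,29/2) outside
  → clear
Obstacle 4 [(13,14) (24,14) (20,21) (16,24)]:
  edge (13,14)–(24,14): clear
  edge (24,14)–(20,21): clear
  edge (20,21)–(16,24): clear
  edge (16,24)–(13,14): clear
  midpoint (0,29/2) outside
  → clear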